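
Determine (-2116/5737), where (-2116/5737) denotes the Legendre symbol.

(-2116/5737)
  = (2116/5737)    [5737 ≡ 1 mod 4 ⇒ (-1/5737) = +1]
  = (529/5737)    [5737 ≡ 1 mod 8 ⇒ (2/5737)^2 = +1]
  = (5737/529)    [QR: 529 ≡ 1 mod 4, sign kept]
  = (447/529)    [5737 ≡ 447 mod 529]
  = (529/447)    [QR: 529 ≡ 1 mod 4, sign kept]
  = (82/447)    [529 ≡ 82 mod 447]
  = (41/447)    [447 ≡ 7 mod 8 ⇒ (2/447) = +1]
  = (447/41)    [QR: 41 ≡ 1 mod 4, sign kept]
  = (37/41)    [447 ≡ 37 mod 41]
  = (41/37)    [QR: 37 ≡ 1 mod 4, sign kept]
  = (4/37)    [41 ≡ 4 mod 37]
  = (1/37)    [37 ≡ 5 mod 8 ⇒ (2/37)^2 = +1]
  = 1    [(1/37) = 1]

1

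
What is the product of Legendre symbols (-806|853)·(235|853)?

By multiplicativity, (-806·235|853) = (-806|853)·(235|853).
First factor (-806|853):
Pull out -1: (-806|853) = (-1|853)·(806|853). Since 853 ≡ 1 (mod 4), (-1|853) = +1. Now have (806|853).
Factor out 2: 806 = 2·403. Since 853 ≡ 5 (mod 8), (2|853) = -1. Now have -(403|853).
853 ≡ 1 (mod 4), so quadratic reciprocity gives (403|853) = (853|403). Reduce: 853 ≡ 47 (mod 403). Now have -(47|403).
Both 47 ≡ 3 and 403 ≡ 3 (mod 4), so reciprocity gives (47|403) = -(403|47). Reduce: 403 ≡ 27 (mod 47). Now have (27|47).
Both 27 ≡ 3 and 47 ≡ 3 (mod 4), so reciprocity gives (27|47) = -(47|27). Reduce: 47 ≡ 20 (mod 27). Now have -(20|27).
Factor out 2: 20 = 2^2·5. Since 27 ≡ 3 (mod 8), (2|27) = -1, and (2|27)^2 = +1. Now have -(5|27).
5 ≡ 1 (mod 4), so quadratic reciprocity gives (5|27) = (27|5). Reduce: 27 ≡ 2 (mod 5). Now have -(2|5).
Factor out 2: 2 = 2. Since 5 ≡ 5 (mod 8), (2|5) = -1. Now have (1|5).
(1|5) = 1. Collecting the sign factors: 1.
Second factor (235|853):
853 ≡ 1 (mod 4), so quadratic reciprocity gives (235|853) = (853|235). Reduce: 853 ≡ 148 (mod 235). Now have (148|235).
Factor out 2: 148 = 2^2·37. Since 235 ≡ 3 (mod 8), (2|235) = -1, and (2|235)^2 = +1. Now have (37|235).
37 ≡ 1 (mod 4), so quadratic reciprocity gives (37|235) = (235|37). Reduce: 235 ≡ 13 (mod 37). Now have (13|37).
13 ≡ 1 (mod 4), so quadratic reciprocity gives (13|37) = (37|13). Reduce: 37 ≡ 11 (mod 13). Now have (11|13).
13 ≡ 1 (mod 4), so quadratic reciprocity gives (11|13) = (13|11). Reduce: 13 ≡ 2 (mod 11). Now have (2|11).
Factor out 2: 2 = 2. Since 11 ≡ 3 (mod 8), (2|11) = -1. Now have -(1|11).
(1|11) = 1. Collecting the sign factors: -1.
Product: (1)·(-1) = -1.

-1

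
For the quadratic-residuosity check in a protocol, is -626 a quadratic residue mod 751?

yes

Reduce the numerator: -626 ≡ 125 (mod 751), so (-626/751) = (125/751).
125 ≡ 1 (mod 4), so quadratic reciprocity gives (125/751) = (751/125). Reduce: 751 ≡ 1 (mod 125). Now have (1/125).
(1/125) = 1. Collecting the sign factors: 1.
The Legendre symbol is 1, so x^2 ≡ -626 (mod 751) has solution.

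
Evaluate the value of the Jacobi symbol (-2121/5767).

(-2121/5767)
  = (3646/5767)    [-2121 ≡ 3646 mod 5767]
  = (1823/5767)    [5767 ≡ 7 mod 8 ⇒ (2/5767) = +1]
  = -(5767/1823)    [QR: both ≡ 3 mod 4, sign flips]
  = -(298/1823)    [5767 ≡ 298 mod 1823]
  = -(149/1823)    [1823 ≡ 7 mod 8 ⇒ (2/1823) = +1]
  = -(1823/149)    [QR: 149 ≡ 1 mod 4, sign kept]
  = -(35/149)    [1823 ≡ 35 mod 149]
  = -(149/35)    [QR: 149 ≡ 1 mod 4, sign kept]
  = -(9/35)    [149 ≡ 9 mod 35]
  = -(35/9)    [QR: 9 ≡ 1 mod 4, sign kept]
  = -(8/9)    [35 ≡ 8 mod 9]
  = -(1/9)    [9 ≡ 1 mod 8 ⇒ (2/9)^3 = +1]
  = -1    [(1/9) = 1]

-1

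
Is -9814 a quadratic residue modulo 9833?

no

(-9814|9833)
  = (19|9833)    [-9814 ≡ 19 mod 9833]
  = (9833|19)    [QR: 9833 ≡ 1 mod 4, sign kept]
  = (10|19)    [9833 ≡ 10 mod 19]
  = -(5|19)    [19 ≡ 3 mod 8 ⇒ (2|19) = -1]
  = -(19|5)    [QR: 5 ≡ 1 mod 4, sign kept]
  = -(4|5)    [19 ≡ 4 mod 5]
  = -(1|5)    [5 ≡ 5 mod 8 ⇒ (2|5)^2 = +1]
  = -1    [(1|5) = 1]
The Legendre symbol is -1, so x^2 ≡ -9814 (mod 9833) has no solution.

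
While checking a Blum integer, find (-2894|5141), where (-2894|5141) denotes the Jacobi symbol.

Reduce the numerator: -2894 ≡ 2247 (mod 5141), so (-2894|5141) = (2247|5141).
5141 ≡ 1 (mod 4), so quadratic reciprocity gives (2247|5141) = (5141|2247). Reduce: 5141 ≡ 647 (mod 2247). Now have (647|2247).
Both 647 ≡ 3 and 2247 ≡ 3 (mod 4), so reciprocity gives (647|2247) = -(2247|647). Reduce: 2247 ≡ 306 (mod 647). Now have -(306|647).
Factor out 2: 306 = 2·153. Since 647 ≡ 7 (mod 8), (2|647) = +1. Now have -(153|647).
153 ≡ 1 (mod 4), so quadratic reciprocity gives (153|647) = (647|153). Reduce: 647 ≡ 35 (mod 153). Now have -(35|153).
153 ≡ 1 (mod 4), so quadratic reciprocity gives (35|153) = (153|35). Reduce: 153 ≡ 13 (mod 35). Now have -(13|35).
13 ≡ 1 (mod 4), so quadratic reciprocity gives (13|35) = (35|13). Reduce: 35 ≡ 9 (mod 13). Now have -(9|13).
9 ≡ 1 (mod 4), so quadratic reciprocity gives (9|13) = (13|9). Reduce: 13 ≡ 4 (mod 9). Now have -(4|9).
Factor out 2: 4 = 2^2. Since 9 ≡ 1 (mod 8), (2|9) = +1, and (2|9)^2 = +1. Now have -(1|9).
(1|9) = 1. Collecting the sign factors: -1.

-1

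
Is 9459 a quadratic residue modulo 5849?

(9459/5849)
  = (3610/5849)    [9459 ≡ 3610 mod 5849]
  = (1805/5849)    [5849 ≡ 1 mod 8 ⇒ (2/5849) = +1]
  = (5849/1805)    [QR: 1805 ≡ 1 mod 4, sign kept]
  = (434/1805)    [5849 ≡ 434 mod 1805]
  = -(217/1805)    [1805 ≡ 5 mod 8 ⇒ (2/1805) = -1]
  = -(1805/217)    [QR: 217 ≡ 1 mod 4, sign kept]
  = -(69/217)    [1805 ≡ 69 mod 217]
  = -(217/69)    [QR: 69 ≡ 1 mod 4, sign kept]
  = -(10/69)    [217 ≡ 10 mod 69]
  = (5/69)    [69 ≡ 5 mod 8 ⇒ (2/69) = -1]
  = (69/5)    [QR: 5 ≡ 1 mod 4, sign kept]
  = (4/5)    [69 ≡ 4 mod 5]
  = (1/5)    [5 ≡ 5 mod 8 ⇒ (2/5)^2 = +1]
  = 1    [(1/5) = 1]
The Legendre symbol is 1, so x^2 ≡ 9459 (mod 5849) has solution.

yes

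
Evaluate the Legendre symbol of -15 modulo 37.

(-15/37)
  = (22/37)    [-15 ≡ 22 mod 37]
  = -(11/37)    [37 ≡ 5 mod 8 ⇒ (2/37) = -1]
  = -(37/11)    [QR: 37 ≡ 1 mod 4, sign kept]
  = -(4/11)    [37 ≡ 4 mod 11]
  = -(1/11)    [11 ≡ 3 mod 8 ⇒ (2/11)^2 = +1]
  = -1    [(1/11) = 1]

-1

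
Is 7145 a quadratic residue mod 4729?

(7145/4729)
  = (2416/4729)    [7145 ≡ 2416 mod 4729]
  = (151/4729)    [4729 ≡ 1 mod 8 ⇒ (2/4729)^4 = +1]
  = (4729/151)    [QR: 4729 ≡ 1 mod 4, sign kept]
  = (48/151)    [4729 ≡ 48 mod 151]
  = (3/151)    [151 ≡ 7 mod 8 ⇒ (2/151)^4 = +1]
  = -(151/3)    [QR: both ≡ 3 mod 4, sign flips]
  = -(1/3)    [151 ≡ 1 mod 3]
  = -1    [(1/3) = 1]
(7145/4729) = -1, and 4729 is prime, so 7145 is not a quadratic residue mod 4729.

no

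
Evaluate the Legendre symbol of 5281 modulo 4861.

(5281/4861)
  = (420/4861)    [5281 ≡ 420 mod 4861]
  = (105/4861)    [4861 ≡ 5 mod 8 ⇒ (2/4861)^2 = +1]
  = (4861/105)    [QR: 105 ≡ 1 mod 4, sign kept]
  = (31/105)    [4861 ≡ 31 mod 105]
  = (105/31)    [QR: 105 ≡ 1 mod 4, sign kept]
  = (12/31)    [105 ≡ 12 mod 31]
  = (3/31)    [31 ≡ 7 mod 8 ⇒ (2/31)^2 = +1]
  = -(31/3)    [QR: both ≡ 3 mod 4, sign flips]
  = -(1/3)    [31 ≡ 1 mod 3]
  = -1    [(1/3) = 1]

-1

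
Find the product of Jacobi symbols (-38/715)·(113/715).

By multiplicativity, (-38·113/715) = (-38/715)·(113/715).
First factor (-38/715):
Reduce the numerator: -38 ≡ 677 (mod 715), so (-38/715) = (677/715).
677 ≡ 1 (mod 4), so quadratic reciprocity gives (677/715) = (715/677). Reduce: 715 ≡ 38 (mod 677). Now have (38/677).
Factor out 2: 38 = 2·19. Since 677 ≡ 5 (mod 8), (2/677) = -1. Now have -(19/677).
677 ≡ 1 (mod 4), so quadratic reciprocity gives (19/677) = (677/19). Reduce: 677 ≡ 12 (mod 19). Now have -(12/19).
Factor out 2: 12 = 2^2·3. Since 19 ≡ 3 (mod 8), (2/19) = -1, and (2/19)^2 = +1. Now have -(3/19).
Both 3 ≡ 3 and 19 ≡ 3 (mod 4), so reciprocity gives (3/19) = -(19/3). Reduce: 19 ≡ 1 (mod 3). Now have (1/3).
(1/3) = 1. Collecting the sign factors: 1.
Second factor (113/715):
113 ≡ 1 (mod 4), so quadratic reciprocity gives (113/715) = (715/113). Reduce: 715 ≡ 37 (mod 113). Now have (37/113).
37 ≡ 1 (mod 4), so quadratic reciprocity gives (37/113) = (113/37). Reduce: 113 ≡ 2 (mod 37). Now have (2/37).
Factor out 2: 2 = 2. Since 37 ≡ 5 (mod 8), (2/37) = -1. Now have -(1/37).
(1/37) = 1. Collecting the sign factors: -1.
Product: (1)·(-1) = -1.

-1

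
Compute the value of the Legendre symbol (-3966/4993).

Reduce the numerator: -3966 ≡ 1027 (mod 4993), so (-3966/4993) = (1027/4993).
4993 ≡ 1 (mod 4), so quadratic reciprocity gives (1027/4993) = (4993/1027). Reduce: 4993 ≡ 885 (mod 1027). Now have (885/1027).
885 ≡ 1 (mod 4), so quadratic reciprocity gives (885/1027) = (1027/885). Reduce: 1027 ≡ 142 (mod 885). Now have (142/885).
Factor out 2: 142 = 2·71. Since 885 ≡ 5 (mod 8), (2/885) = -1. Now have -(71/885).
885 ≡ 1 (mod 4), so quadratic reciprocity gives (71/885) = (885/71). Reduce: 885 ≡ 33 (mod 71). Now have -(33/71).
33 ≡ 1 (mod 4), so quadratic reciprocity gives (33/71) = (71/33). Reduce: 71 ≡ 5 (mod 33). Now have -(5/33).
5 ≡ 1 (mod 4), so quadratic reciprocity gives (5/33) = (33/5). Reduce: 33 ≡ 3 (mod 5). Now have -(3/5).
5 ≡ 1 (mod 4), so quadratic reciprocity gives (3/5) = (5/3). Reduce: 5 ≡ 2 (mod 3). Now have -(2/3).
Factor out 2: 2 = 2. Since 3 ≡ 3 (mod 8), (2/3) = -1. Now have (1/3).
(1/3) = 1. Collecting the sign factors: 1.

1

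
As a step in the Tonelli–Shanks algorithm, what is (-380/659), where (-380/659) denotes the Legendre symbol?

-1

Reduce the numerator: -380 ≡ 279 (mod 659), so (-380/659) = (279/659).
Both 279 ≡ 3 and 659 ≡ 3 (mod 4), so reciprocity gives (279/659) = -(659/279). Reduce: 659 ≡ 101 (mod 279). Now have -(101/279).
101 ≡ 1 (mod 4), so quadratic reciprocity gives (101/279) = (279/101). Reduce: 279 ≡ 77 (mod 101). Now have -(77/101).
77 ≡ 1 (mod 4), so quadratic reciprocity gives (77/101) = (101/77). Reduce: 101 ≡ 24 (mod 77). Now have -(24/77).
Factor out 2: 24 = 2^3·3. Since 77 ≡ 5 (mod 8), (2/77) = -1, and (2/77)^3 = -1. Now have (3/77).
77 ≡ 1 (mod 4), so quadratic reciprocity gives (3/77) = (77/3). Reduce: 77 ≡ 2 (mod 3). Now have (2/3).
Factor out 2: 2 = 2. Since 3 ≡ 3 (mod 8), (2/3) = -1. Now have -(1/3).
(1/3) = 1. Collecting the sign factors: -1.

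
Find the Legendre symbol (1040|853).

1

Reduce the numerator: 1040 ≡ 187 (mod 853), so (1040|853) = (187|853).
853 ≡ 1 (mod 4), so quadratic reciprocity gives (187|853) = (853|187). Reduce: 853 ≡ 105 (mod 187). Now have (105|187).
105 ≡ 1 (mod 4), so quadratic reciprocity gives (105|187) = (187|105). Reduce: 187 ≡ 82 (mod 105). Now have (82|105).
Factor out 2: 82 = 2·41. Since 105 ≡ 1 (mod 8), (2|105) = +1. Now have (41|105).
41 ≡ 1 (mod 4), so quadratic reciprocity gives (41|105) = (105|41). Reduce: 105 ≡ 23 (mod 41). Now have (23|41).
41 ≡ 1 (mod 4), so quadratic reciprocity gives (23|41) = (41|23). Reduce: 41 ≡ 18 (mod 23). Now have (18|23).
Factor out 2: 18 = 2·9. Since 23 ≡ 7 (mod 8), (2|23) = +1. Now have (9|23).
9 ≡ 1 (mod 4), so quadratic reciprocity gives (9|23) = (23|9). Reduce: 23 ≡ 5 (mod 9). Now have (5|9).
5 ≡ 1 (mod 4), so quadratic reciprocity gives (5|9) = (9|5). Reduce: 9 ≡ 4 (mod 5). Now have (4|5).
Factor out 2: 4 = 2^2. Since 5 ≡ 5 (mod 8), (2|5) = -1, and (2|5)^2 = +1. Now have (1|5).
(1|5) = 1. Collecting the sign factors: 1.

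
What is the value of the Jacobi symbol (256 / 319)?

1

(256 / 319)
  = (1 / 319)    [319 ≡ 7 mod 8 ⇒ (2 / 319)^8 = +1]
  = 1    [(1 / 319) = 1]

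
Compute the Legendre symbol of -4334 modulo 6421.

Reduce the numerator: -4334 ≡ 2087 (mod 6421), so (-4334/6421) = (2087/6421).
6421 ≡ 1 (mod 4), so quadratic reciprocity gives (2087/6421) = (6421/2087). Reduce: 6421 ≡ 160 (mod 2087). Now have (160/2087).
Factor out 2: 160 = 2^5·5. Since 2087 ≡ 7 (mod 8), (2/2087) = +1, and (2/2087)^5 = +1. Now have (5/2087).
5 ≡ 1 (mod 4), so quadratic reciprocity gives (5/2087) = (2087/5). Reduce: 2087 ≡ 2 (mod 5). Now have (2/5).
Factor out 2: 2 = 2. Since 5 ≡ 5 (mod 8), (2/5) = -1. Now have -(1/5).
(1/5) = 1. Collecting the sign factors: -1.

-1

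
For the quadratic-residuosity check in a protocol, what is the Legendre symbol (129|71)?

(129|71)
  = (58|71)    [129 ≡ 58 mod 71]
  = (29|71)    [71 ≡ 7 mod 8 ⇒ (2|71) = +1]
  = (71|29)    [QR: 29 ≡ 1 mod 4, sign kept]
  = (13|29)    [71 ≡ 13 mod 29]
  = (29|13)    [QR: 13 ≡ 1 mod 4, sign kept]
  = (3|13)    [29 ≡ 3 mod 13]
  = (13|3)    [QR: 13 ≡ 1 mod 4, sign kept]
  = (1|3)    [13 ≡ 1 mod 3]
  = 1    [(1|3) = 1]

1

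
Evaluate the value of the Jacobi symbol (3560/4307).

-1

(3560/4307)
  = -(445/4307)    [4307 ≡ 3 mod 8 ⇒ (2/4307)^3 = -1]
  = -(4307/445)    [QR: 445 ≡ 1 mod 4, sign kept]
  = -(302/445)    [4307 ≡ 302 mod 445]
  = (151/445)    [445 ≡ 5 mod 8 ⇒ (2/445) = -1]
  = (445/151)    [QR: 445 ≡ 1 mod 4, sign kept]
  = (143/151)    [445 ≡ 143 mod 151]
  = -(151/143)    [QR: both ≡ 3 mod 4, sign flips]
  = -(8/143)    [151 ≡ 8 mod 143]
  = -(1/143)    [143 ≡ 7 mod 8 ⇒ (2/143)^3 = +1]
  = -1    [(1/143) = 1]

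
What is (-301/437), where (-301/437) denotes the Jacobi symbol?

1

(-301/437)
  = (136/437)    [-301 ≡ 136 mod 437]
  = -(17/437)    [437 ≡ 5 mod 8 ⇒ (2/437)^3 = -1]
  = -(437/17)    [QR: 17 ≡ 1 mod 4, sign kept]
  = -(12/17)    [437 ≡ 12 mod 17]
  = -(3/17)    [17 ≡ 1 mod 8 ⇒ (2/17)^2 = +1]
  = -(17/3)    [QR: 17 ≡ 1 mod 4, sign kept]
  = -(2/3)    [17 ≡ 2 mod 3]
  = (1/3)    [3 ≡ 3 mod 8 ⇒ (2/3) = -1]
  = 1    [(1/3) = 1]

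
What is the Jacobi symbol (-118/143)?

Reduce the numerator: -118 ≡ 25 (mod 143), so (-118/143) = (25/143).
25 ≡ 1 (mod 4), so quadratic reciprocity gives (25/143) = (143/25). Reduce: 143 ≡ 18 (mod 25). Now have (18/25).
Factor out 2: 18 = 2·9. Since 25 ≡ 1 (mod 8), (2/25) = +1. Now have (9/25).
9 ≡ 1 (mod 4), so quadratic reciprocity gives (9/25) = (25/9). Reduce: 25 ≡ 7 (mod 9). Now have (7/9).
9 ≡ 1 (mod 4), so quadratic reciprocity gives (7/9) = (9/7). Reduce: 9 ≡ 2 (mod 7). Now have (2/7).
Factor out 2: 2 = 2. Since 7 ≡ 7 (mod 8), (2/7) = +1. Now have (1/7).
(1/7) = 1. Collecting the sign factors: 1.

1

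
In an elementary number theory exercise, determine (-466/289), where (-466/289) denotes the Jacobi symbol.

1

(-466/289)
  = (112/289)    [-466 ≡ 112 mod 289]
  = (7/289)    [289 ≡ 1 mod 8 ⇒ (2/289)^4 = +1]
  = (289/7)    [QR: 289 ≡ 1 mod 4, sign kept]
  = (2/7)    [289 ≡ 2 mod 7]
  = (1/7)    [7 ≡ 7 mod 8 ⇒ (2/7) = +1]
  = 1    [(1/7) = 1]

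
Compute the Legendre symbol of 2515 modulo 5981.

5981 ≡ 1 (mod 4), so quadratic reciprocity gives (2515|5981) = (5981|2515). Reduce: 5981 ≡ 951 (mod 2515). Now have (951|2515).
Both 951 ≡ 3 and 2515 ≡ 3 (mod 4), so reciprocity gives (951|2515) = -(2515|951). Reduce: 2515 ≡ 613 (mod 951). Now have -(613|951).
613 ≡ 1 (mod 4), so quadratic reciprocity gives (613|951) = (951|613). Reduce: 951 ≡ 338 (mod 613). Now have -(338|613).
Factor out 2: 338 = 2·169. Since 613 ≡ 5 (mod 8), (2|613) = -1. Now have (169|613).
169 ≡ 1 (mod 4), so quadratic reciprocity gives (169|613) = (613|169). Reduce: 613 ≡ 106 (mod 169). Now have (106|169).
Factor out 2: 106 = 2·53. Since 169 ≡ 1 (mod 8), (2|169) = +1. Now have (53|169).
53 ≡ 1 (mod 4), so quadratic reciprocity gives (53|169) = (169|53). Reduce: 169 ≡ 10 (mod 53). Now have (10|53).
Factor out 2: 10 = 2·5. Since 53 ≡ 5 (mod 8), (2|53) = -1. Now have -(5|53).
5 ≡ 1 (mod 4), so quadratic reciprocity gives (5|53) = (53|5). Reduce: 53 ≡ 3 (mod 5). Now have -(3|5).
5 ≡ 1 (mod 4), so quadratic reciprocity gives (3|5) = (5|3). Reduce: 5 ≡ 2 (mod 3). Now have -(2|3).
Factor out 2: 2 = 2. Since 3 ≡ 3 (mod 8), (2|3) = -1. Now have (1|3).
(1|3) = 1. Collecting the sign factors: 1.

1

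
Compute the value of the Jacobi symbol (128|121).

1

Reduce the numerator: 128 ≡ 7 (mod 121), so (128|121) = (7|121).
121 ≡ 1 (mod 4), so quadratic reciprocity gives (7|121) = (121|7). Reduce: 121 ≡ 2 (mod 7). Now have (2|7).
Factor out 2: 2 = 2. Since 7 ≡ 7 (mod 8), (2|7) = +1. Now have (1|7).
(1|7) = 1. Collecting the sign factors: 1.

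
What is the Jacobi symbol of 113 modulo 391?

(113|391)
  = (391|113)    [QR: 113 ≡ 1 mod 4, sign kept]
  = (52|113)    [391 ≡ 52 mod 113]
  = (13|113)    [113 ≡ 1 mod 8 ⇒ (2|113)^2 = +1]
  = (113|13)    [QR: 13 ≡ 1 mod 4, sign kept]
  = (9|13)    [113 ≡ 9 mod 13]
  = (13|9)    [QR: 9 ≡ 1 mod 4, sign kept]
  = (4|9)    [13 ≡ 4 mod 9]
  = (1|9)    [9 ≡ 1 mod 8 ⇒ (2|9)^2 = +1]
  = 1    [(1|9) = 1]

1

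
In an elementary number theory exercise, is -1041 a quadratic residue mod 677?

Reduce the numerator: -1041 ≡ 313 (mod 677), so (-1041/677) = (313/677).
313 ≡ 1 (mod 4), so quadratic reciprocity gives (313/677) = (677/313). Reduce: 677 ≡ 51 (mod 313). Now have (51/313).
313 ≡ 1 (mod 4), so quadratic reciprocity gives (51/313) = (313/51). Reduce: 313 ≡ 7 (mod 51). Now have (7/51).
Both 7 ≡ 3 and 51 ≡ 3 (mod 4), so reciprocity gives (7/51) = -(51/7). Reduce: 51 ≡ 2 (mod 7). Now have -(2/7).
Factor out 2: 2 = 2. Since 7 ≡ 7 (mod 8), (2/7) = +1. Now have -(1/7).
(1/7) = 1. Collecting the sign factors: -1.
The Legendre symbol is -1, so x^2 ≡ -1041 (mod 677) has no solution.

no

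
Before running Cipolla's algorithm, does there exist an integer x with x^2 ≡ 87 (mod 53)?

(87/53)
  = (34/53)    [87 ≡ 34 mod 53]
  = -(17/53)    [53 ≡ 5 mod 8 ⇒ (2/53) = -1]
  = -(53/17)    [QR: 17 ≡ 1 mod 4, sign kept]
  = -(2/17)    [53 ≡ 2 mod 17]
  = -(1/17)    [17 ≡ 1 mod 8 ⇒ (2/17) = +1]
  = -1    [(1/17) = 1]
The Legendre symbol is -1, so x^2 ≡ 87 (mod 53) has no solution.

no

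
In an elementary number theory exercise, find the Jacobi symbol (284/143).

-1

(284/143)
  = (141/143)    [284 ≡ 141 mod 143]
  = (143/141)    [QR: 141 ≡ 1 mod 4, sign kept]
  = (2/141)    [143 ≡ 2 mod 141]
  = -(1/141)    [141 ≡ 5 mod 8 ⇒ (2/141) = -1]
  = -1    [(1/141) = 1]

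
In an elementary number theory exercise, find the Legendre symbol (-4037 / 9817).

Pull out -1: (-4037 / 9817) = (-1 / 9817)·(4037 / 9817). Since 9817 ≡ 1 (mod 4), (-1 / 9817) = +1. Now have (4037 / 9817).
4037 ≡ 1 (mod 4), so quadratic reciprocity gives (4037 / 9817) = (9817 / 4037). Reduce: 9817 ≡ 1743 (mod 4037). Now have (1743 / 4037).
4037 ≡ 1 (mod 4), so quadratic reciprocity gives (1743 / 4037) = (4037 / 1743). Reduce: 4037 ≡ 551 (mod 1743). Now have (551 / 1743).
Both 551 ≡ 3 and 1743 ≡ 3 (mod 4), so reciprocity gives (551 / 1743) = -(1743 / 551). Reduce: 1743 ≡ 90 (mod 551). Now have -(90 / 551).
Factor out 2: 90 = 2·45. Since 551 ≡ 7 (mod 8), (2 / 551) = +1. Now have -(45 / 551).
45 ≡ 1 (mod 4), so quadratic reciprocity gives (45 / 551) = (551 / 45). Reduce: 551 ≡ 11 (mod 45). Now have -(11 / 45).
45 ≡ 1 (mod 4), so quadratic reciprocity gives (11 / 45) = (45 / 11). Reduce: 45 ≡ 1 (mod 11). Now have -(1 / 11).
(1 / 11) = 1. Collecting the sign factors: -1.

-1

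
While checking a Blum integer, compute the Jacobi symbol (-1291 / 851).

(-1291 / 851)
  = -(1291 / 851)    [851 ≡ 3 mod 4 ⇒ (-1 / 851) = -1]
  = -(440 / 851)    [1291 ≡ 440 mod 851]
  = (55 / 851)    [851 ≡ 3 mod 8 ⇒ (2 / 851)^3 = -1]
  = -(851 / 55)    [QR: both ≡ 3 mod 4, sign flips]
  = -(26 / 55)    [851 ≡ 26 mod 55]
  = -(13 / 55)    [55 ≡ 7 mod 8 ⇒ (2 / 55) = +1]
  = -(55 / 13)    [QR: 13 ≡ 1 mod 4, sign kept]
  = -(3 / 13)    [55 ≡ 3 mod 13]
  = -(13 / 3)    [QR: 13 ≡ 1 mod 4, sign kept]
  = -(1 / 3)    [13 ≡ 1 mod 3]
  = -1    [(1 / 3) = 1]

-1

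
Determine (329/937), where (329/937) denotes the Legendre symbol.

(329/937)
  = (937/329)    [QR: 329 ≡ 1 mod 4, sign kept]
  = (279/329)    [937 ≡ 279 mod 329]
  = (329/279)    [QR: 329 ≡ 1 mod 4, sign kept]
  = (50/279)    [329 ≡ 50 mod 279]
  = (25/279)    [279 ≡ 7 mod 8 ⇒ (2/279) = +1]
  = (279/25)    [QR: 25 ≡ 1 mod 4, sign kept]
  = (4/25)    [279 ≡ 4 mod 25]
  = (1/25)    [25 ≡ 1 mod 8 ⇒ (2/25)^2 = +1]
  = 1    [(1/25) = 1]

1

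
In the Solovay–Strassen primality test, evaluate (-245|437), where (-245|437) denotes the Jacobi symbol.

-1

(-245|437)
  = (245|437)    [437 ≡ 1 mod 4 ⇒ (-1|437) = +1]
  = (437|245)    [QR: 245 ≡ 1 mod 4, sign kept]
  = (192|245)    [437 ≡ 192 mod 245]
  = (3|245)    [245 ≡ 5 mod 8 ⇒ (2|245)^6 = +1]
  = (245|3)    [QR: 245 ≡ 1 mod 4, sign kept]
  = (2|3)    [245 ≡ 2 mod 3]
  = -(1|3)    [3 ≡ 3 mod 8 ⇒ (2|3) = -1]
  = -1    [(1|3) = 1]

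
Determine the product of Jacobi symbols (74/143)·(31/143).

By multiplicativity, (74·31/143) = (74/143)·(31/143).
First factor (74/143):
Factor out 2: 74 = 2·37. Since 143 ≡ 7 (mod 8), (2/143) = +1. Now have (37/143).
37 ≡ 1 (mod 4), so quadratic reciprocity gives (37/143) = (143/37). Reduce: 143 ≡ 32 (mod 37). Now have (32/37).
Factor out 2: 32 = 2^5. Since 37 ≡ 5 (mod 8), (2/37) = -1, and (2/37)^5 = -1. Now have -(1/37).
(1/37) = 1. Collecting the sign factors: -1.
Second factor (31/143):
Both 31 ≡ 3 and 143 ≡ 3 (mod 4), so reciprocity gives (31/143) = -(143/31). Reduce: 143 ≡ 19 (mod 31). Now have -(19/31).
Both 19 ≡ 3 and 31 ≡ 3 (mod 4), so reciprocity gives (19/31) = -(31/19). Reduce: 31 ≡ 12 (mod 19). Now have (12/19).
Factor out 2: 12 = 2^2·3. Since 19 ≡ 3 (mod 8), (2/19) = -1, and (2/19)^2 = +1. Now have (3/19).
Both 3 ≡ 3 and 19 ≡ 3 (mod 4), so reciprocity gives (3/19) = -(19/3). Reduce: 19 ≡ 1 (mod 3). Now have -(1/3).
(1/3) = 1. Collecting the sign factors: -1.
Product: (-1)·(-1) = 1.

1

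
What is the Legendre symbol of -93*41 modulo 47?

-1

By multiplicativity, (-93·41/47) = (-93/47)·(41/47).
First factor (-93/47):
(-93/47)
  = -(93/47)    [47 ≡ 3 mod 4 ⇒ (-1/47) = -1]
  = -(46/47)    [93 ≡ 46 mod 47]
  = -(23/47)    [47 ≡ 7 mod 8 ⇒ (2/47) = +1]
  = (47/23)    [QR: both ≡ 3 mod 4, sign flips]
  = (1/23)    [47 ≡ 1 mod 23]
  = 1    [(1/23) = 1]
Second factor (41/47):
(41/47)
  = (47/41)    [QR: 41 ≡ 1 mod 4, sign kept]
  = (6/41)    [47 ≡ 6 mod 41]
  = (3/41)    [41 ≡ 1 mod 8 ⇒ (2/41) = +1]
  = (41/3)    [QR: 41 ≡ 1 mod 4, sign kept]
  = (2/3)    [41 ≡ 2 mod 3]
  = -(1/3)    [3 ≡ 3 mod 8 ⇒ (2/3) = -1]
  = -1    [(1/3) = 1]
Product: (1)·(-1) = -1.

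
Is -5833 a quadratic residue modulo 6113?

(-5833/6113)
  = (280/6113)    [-5833 ≡ 280 mod 6113]
  = (35/6113)    [6113 ≡ 1 mod 8 ⇒ (2/6113)^3 = +1]
  = (6113/35)    [QR: 6113 ≡ 1 mod 4, sign kept]
  = (23/35)    [6113 ≡ 23 mod 35]
  = -(35/23)    [QR: both ≡ 3 mod 4, sign flips]
  = -(12/23)    [35 ≡ 12 mod 23]
  = -(3/23)    [23 ≡ 7 mod 8 ⇒ (2/23)^2 = +1]
  = (23/3)    [QR: both ≡ 3 mod 4, sign flips]
  = (2/3)    [23 ≡ 2 mod 3]
  = -(1/3)    [3 ≡ 3 mod 8 ⇒ (2/3) = -1]
  = -1    [(1/3) = 1]
The Legendre symbol is -1, so x^2 ≡ -5833 (mod 6113) has no solution.

no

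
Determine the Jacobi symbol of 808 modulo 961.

1

(808 / 961)
  = (101 / 961)    [961 ≡ 1 mod 8 ⇒ (2 / 961)^3 = +1]
  = (961 / 101)    [QR: 101 ≡ 1 mod 4, sign kept]
  = (52 / 101)    [961 ≡ 52 mod 101]
  = (13 / 101)    [101 ≡ 5 mod 8 ⇒ (2 / 101)^2 = +1]
  = (101 / 13)    [QR: 13 ≡ 1 mod 4, sign kept]
  = (10 / 13)    [101 ≡ 10 mod 13]
  = -(5 / 13)    [13 ≡ 5 mod 8 ⇒ (2 / 13) = -1]
  = -(13 / 5)    [QR: 5 ≡ 1 mod 4, sign kept]
  = -(3 / 5)    [13 ≡ 3 mod 5]
  = -(5 / 3)    [QR: 5 ≡ 1 mod 4, sign kept]
  = -(2 / 3)    [5 ≡ 2 mod 3]
  = (1 / 3)    [3 ≡ 3 mod 8 ⇒ (2 / 3) = -1]
  = 1    [(1 / 3) = 1]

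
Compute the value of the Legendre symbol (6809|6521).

Reduce the numerator: 6809 ≡ 288 (mod 6521), so (6809|6521) = (288|6521).
Factor out 2: 288 = 2^5·9. Since 6521 ≡ 1 (mod 8), (2|6521) = +1, and (2|6521)^5 = +1. Now have (9|6521).
9 ≡ 1 (mod 4), so quadratic reciprocity gives (9|6521) = (6521|9). Reduce: 6521 ≡ 5 (mod 9). Now have (5|9).
5 ≡ 1 (mod 4), so quadratic reciprocity gives (5|9) = (9|5). Reduce: 9 ≡ 4 (mod 5). Now have (4|5).
Factor out 2: 4 = 2^2. Since 5 ≡ 5 (mod 8), (2|5) = -1, and (2|5)^2 = +1. Now have (1|5).
(1|5) = 1. Collecting the sign factors: 1.

1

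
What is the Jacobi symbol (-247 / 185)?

Reduce the numerator: -247 ≡ 123 (mod 185), so (-247 / 185) = (123 / 185).
185 ≡ 1 (mod 4), so quadratic reciprocity gives (123 / 185) = (185 / 123). Reduce: 185 ≡ 62 (mod 123). Now have (62 / 123).
Factor out 2: 62 = 2·31. Since 123 ≡ 3 (mod 8), (2 / 123) = -1. Now have -(31 / 123).
Both 31 ≡ 3 and 123 ≡ 3 (mod 4), so reciprocity gives (31 / 123) = -(123 / 31). Reduce: 123 ≡ 30 (mod 31). Now have (30 / 31).
Factor out 2: 30 = 2·15. Since 31 ≡ 7 (mod 8), (2 / 31) = +1. Now have (15 / 31).
Both 15 ≡ 3 and 31 ≡ 3 (mod 4), so reciprocity gives (15 / 31) = -(31 / 15). Reduce: 31 ≡ 1 (mod 15). Now have -(1 / 15).
(1 / 15) = 1. Collecting the sign factors: -1.

-1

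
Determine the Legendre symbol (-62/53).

1

(-62/53)
  = (44/53)    [-62 ≡ 44 mod 53]
  = (11/53)    [53 ≡ 5 mod 8 ⇒ (2/53)^2 = +1]
  = (53/11)    [QR: 53 ≡ 1 mod 4, sign kept]
  = (9/11)    [53 ≡ 9 mod 11]
  = (11/9)    [QR: 9 ≡ 1 mod 4, sign kept]
  = (2/9)    [11 ≡ 2 mod 9]
  = (1/9)    [9 ≡ 1 mod 8 ⇒ (2/9) = +1]
  = 1    [(1/9) = 1]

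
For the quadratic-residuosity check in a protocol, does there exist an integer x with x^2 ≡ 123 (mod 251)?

Both 123 ≡ 3 and 251 ≡ 3 (mod 4), so reciprocity gives (123/251) = -(251/123). Reduce: 251 ≡ 5 (mod 123). Now have -(5/123).
5 ≡ 1 (mod 4), so quadratic reciprocity gives (5/123) = (123/5). Reduce: 123 ≡ 3 (mod 5). Now have -(3/5).
5 ≡ 1 (mod 4), so quadratic reciprocity gives (3/5) = (5/3). Reduce: 5 ≡ 2 (mod 3). Now have -(2/3).
Factor out 2: 2 = 2. Since 3 ≡ 3 (mod 8), (2/3) = -1. Now have (1/3).
(1/3) = 1. Collecting the sign factors: 1.
The Legendre symbol is 1, so x^2 ≡ 123 (mod 251) has solution.

yes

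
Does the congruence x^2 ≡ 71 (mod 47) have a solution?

(71|47)
  = (24|47)    [71 ≡ 24 mod 47]
  = (3|47)    [47 ≡ 7 mod 8 ⇒ (2|47)^3 = +1]
  = -(47|3)    [QR: both ≡ 3 mod 4, sign flips]
  = -(2|3)    [47 ≡ 2 mod 3]
  = (1|3)    [3 ≡ 3 mod 8 ⇒ (2|3) = -1]
  = 1    [(1|3) = 1]
The Legendre symbol is 1, so x^2 ≡ 71 (mod 47) has solution.

yes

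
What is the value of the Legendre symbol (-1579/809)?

-1

Pull out -1: (-1579/809) = (-1/809)·(1579/809). Since 809 ≡ 1 (mod 4), (-1/809) = +1. Now have (1579/809).
Reduce the numerator: 1579 ≡ 770 (mod 809), so (1579/809) = (770/809).
Factor out 2: 770 = 2·385. Since 809 ≡ 1 (mod 8), (2/809) = +1. Now have (385/809).
385 ≡ 1 (mod 4), so quadratic reciprocity gives (385/809) = (809/385). Reduce: 809 ≡ 39 (mod 385). Now have (39/385).
385 ≡ 1 (mod 4), so quadratic reciprocity gives (39/385) = (385/39). Reduce: 385 ≡ 34 (mod 39). Now have (34/39).
Factor out 2: 34 = 2·17. Since 39 ≡ 7 (mod 8), (2/39) = +1. Now have (17/39).
17 ≡ 1 (mod 4), so quadratic reciprocity gives (17/39) = (39/17). Reduce: 39 ≡ 5 (mod 17). Now have (5/17).
5 ≡ 1 (mod 4), so quadratic reciprocity gives (5/17) = (17/5). Reduce: 17 ≡ 2 (mod 5). Now have (2/5).
Factor out 2: 2 = 2. Since 5 ≡ 5 (mod 8), (2/5) = -1. Now have -(1/5).
(1/5) = 1. Collecting the sign factors: -1.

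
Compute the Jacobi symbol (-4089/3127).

-1

Pull out -1: (-4089/3127) = (-1/3127)·(4089/3127). Since 3127 ≡ 3 (mod 4), (-1/3127) = -1. Now have -(4089/3127).
Reduce the numerator: 4089 ≡ 962 (mod 3127), so (4089/3127) = (962/3127).
Factor out 2: 962 = 2·481. Since 3127 ≡ 7 (mod 8), (2/3127) = +1. Now have -(481/3127).
481 ≡ 1 (mod 4), so quadratic reciprocity gives (481/3127) = (3127/481). Reduce: 3127 ≡ 241 (mod 481). Now have -(241/481).
241 ≡ 1 (mod 4), so quadratic reciprocity gives (241/481) = (481/241). Reduce: 481 ≡ 240 (mod 241). Now have -(240/241).
Factor out 2: 240 = 2^4·15. Since 241 ≡ 1 (mod 8), (2/241) = +1, and (2/241)^4 = +1. Now have -(15/241).
241 ≡ 1 (mod 4), so quadratic reciprocity gives (15/241) = (241/15). Reduce: 241 ≡ 1 (mod 15). Now have -(1/15).
(1/15) = 1. Collecting the sign factors: -1.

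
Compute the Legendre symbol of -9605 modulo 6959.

-1

Pull out -1: (-9605/6959) = (-1/6959)·(9605/6959). Since 6959 ≡ 3 (mod 4), (-1/6959) = -1. Now have -(9605/6959).
Reduce the numerator: 9605 ≡ 2646 (mod 6959), so (9605/6959) = (2646/6959).
Factor out 2: 2646 = 2·1323. Since 6959 ≡ 7 (mod 8), (2/6959) = +1. Now have -(1323/6959).
Both 1323 ≡ 3 and 6959 ≡ 3 (mod 4), so reciprocity gives (1323/6959) = -(6959/1323). Reduce: 6959 ≡ 344 (mod 1323). Now have (344/1323).
Factor out 2: 344 = 2^3·43. Since 1323 ≡ 3 (mod 8), (2/1323) = -1, and (2/1323)^3 = -1. Now have -(43/1323).
Both 43 ≡ 3 and 1323 ≡ 3 (mod 4), so reciprocity gives (43/1323) = -(1323/43). Reduce: 1323 ≡ 33 (mod 43). Now have (33/43).
33 ≡ 1 (mod 4), so quadratic reciprocity gives (33/43) = (43/33). Reduce: 43 ≡ 10 (mod 33). Now have (10/33).
Factor out 2: 10 = 2·5. Since 33 ≡ 1 (mod 8), (2/33) = +1. Now have (5/33).
5 ≡ 1 (mod 4), so quadratic reciprocity gives (5/33) = (33/5). Reduce: 33 ≡ 3 (mod 5). Now have (3/5).
5 ≡ 1 (mod 4), so quadratic reciprocity gives (3/5) = (5/3). Reduce: 5 ≡ 2 (mod 3). Now have (2/3).
Factor out 2: 2 = 2. Since 3 ≡ 3 (mod 8), (2/3) = -1. Now have -(1/3).
(1/3) = 1. Collecting the sign factors: -1.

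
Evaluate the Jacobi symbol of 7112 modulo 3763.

(7112 / 3763)
  = (3349 / 3763)    [7112 ≡ 3349 mod 3763]
  = (3763 / 3349)    [QR: 3349 ≡ 1 mod 4, sign kept]
  = (414 / 3349)    [3763 ≡ 414 mod 3349]
  = -(207 / 3349)    [3349 ≡ 5 mod 8 ⇒ (2 / 3349) = -1]
  = -(3349 / 207)    [QR: 3349 ≡ 1 mod 4, sign kept]
  = -(37 / 207)    [3349 ≡ 37 mod 207]
  = -(207 / 37)    [QR: 37 ≡ 1 mod 4, sign kept]
  = -(22 / 37)    [207 ≡ 22 mod 37]
  = (11 / 37)    [37 ≡ 5 mod 8 ⇒ (2 / 37) = -1]
  = (37 / 11)    [QR: 37 ≡ 1 mod 4, sign kept]
  = (4 / 11)    [37 ≡ 4 mod 11]
  = (1 / 11)    [11 ≡ 3 mod 8 ⇒ (2 / 11)^2 = +1]
  = 1    [(1 / 11) = 1]

1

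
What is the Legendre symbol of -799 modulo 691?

1

(-799/691)
  = (583/691)    [-799 ≡ 583 mod 691]
  = -(691/583)    [QR: both ≡ 3 mod 4, sign flips]
  = -(108/583)    [691 ≡ 108 mod 583]
  = -(27/583)    [583 ≡ 7 mod 8 ⇒ (2/583)^2 = +1]
  = (583/27)    [QR: both ≡ 3 mod 4, sign flips]
  = (16/27)    [583 ≡ 16 mod 27]
  = (1/27)    [27 ≡ 3 mod 8 ⇒ (2/27)^4 = +1]
  = 1    [(1/27) = 1]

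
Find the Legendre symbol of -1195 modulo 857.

Reduce the numerator: -1195 ≡ 519 (mod 857), so (-1195/857) = (519/857).
857 ≡ 1 (mod 4), so quadratic reciprocity gives (519/857) = (857/519). Reduce: 857 ≡ 338 (mod 519). Now have (338/519).
Factor out 2: 338 = 2·169. Since 519 ≡ 7 (mod 8), (2/519) = +1. Now have (169/519).
169 ≡ 1 (mod 4), so quadratic reciprocity gives (169/519) = (519/169). Reduce: 519 ≡ 12 (mod 169). Now have (12/169).
Factor out 2: 12 = 2^2·3. Since 169 ≡ 1 (mod 8), (2/169) = +1, and (2/169)^2 = +1. Now have (3/169).
169 ≡ 1 (mod 4), so quadratic reciprocity gives (3/169) = (169/3). Reduce: 169 ≡ 1 (mod 3). Now have (1/3).
(1/3) = 1. Collecting the sign factors: 1.

1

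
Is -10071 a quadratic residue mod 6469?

Pull out -1: (-10071|6469) = (-1|6469)·(10071|6469). Since 6469 ≡ 1 (mod 4), (-1|6469) = +1. Now have (10071|6469).
Reduce the numerator: 10071 ≡ 3602 (mod 6469), so (10071|6469) = (3602|6469).
Factor out 2: 3602 = 2·1801. Since 6469 ≡ 5 (mod 8), (2|6469) = -1. Now have -(1801|6469).
1801 ≡ 1 (mod 4), so quadratic reciprocity gives (1801|6469) = (6469|1801). Reduce: 6469 ≡ 1066 (mod 1801). Now have -(1066|1801).
Factor out 2: 1066 = 2·533. Since 1801 ≡ 1 (mod 8), (2|1801) = +1. Now have -(533|1801).
533 ≡ 1 (mod 4), so quadratic reciprocity gives (533|1801) = (1801|533). Reduce: 1801 ≡ 202 (mod 533). Now have -(202|533).
Factor out 2: 202 = 2·101. Since 533 ≡ 5 (mod 8), (2|533) = -1. Now have (101|533).
101 ≡ 1 (mod 4), so quadratic reciprocity gives (101|533) = (533|101). Reduce: 533 ≡ 28 (mod 101). Now have (28|101).
Factor out 2: 28 = 2^2·7. Since 101 ≡ 5 (mod 8), (2|101) = -1, and (2|101)^2 = +1. Now have (7|101).
101 ≡ 1 (mod 4), so quadratic reciprocity gives (7|101) = (101|7). Reduce: 101 ≡ 3 (mod 7). Now have (3|7).
Both 3 ≡ 3 and 7 ≡ 3 (mod 4), so reciprocity gives (3|7) = -(7|3). Reduce: 7 ≡ 1 (mod 3). Now have -(1|3).
(1|3) = 1. Collecting the sign factors: -1.
The Legendre symbol is -1, so x^2 ≡ -10071 (mod 6469) has no solution.

no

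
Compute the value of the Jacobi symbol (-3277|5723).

-1

Reduce the numerator: -3277 ≡ 2446 (mod 5723), so (-3277|5723) = (2446|5723).
Factor out 2: 2446 = 2·1223. Since 5723 ≡ 3 (mod 8), (2|5723) = -1. Now have -(1223|5723).
Both 1223 ≡ 3 and 5723 ≡ 3 (mod 4), so reciprocity gives (1223|5723) = -(5723|1223). Reduce: 5723 ≡ 831 (mod 1223). Now have (831|1223).
Both 831 ≡ 3 and 1223 ≡ 3 (mod 4), so reciprocity gives (831|1223) = -(1223|831). Reduce: 1223 ≡ 392 (mod 831). Now have -(392|831).
Factor out 2: 392 = 2^3·49. Since 831 ≡ 7 (mod 8), (2|831) = +1, and (2|831)^3 = +1. Now have -(49|831).
49 ≡ 1 (mod 4), so quadratic reciprocity gives (49|831) = (831|49). Reduce: 831 ≡ 47 (mod 49). Now have -(47|49).
49 ≡ 1 (mod 4), so quadratic reciprocity gives (47|49) = (49|47). Reduce: 49 ≡ 2 (mod 47). Now have -(2|47).
Factor out 2: 2 = 2. Since 47 ≡ 7 (mod 8), (2|47) = +1. Now have -(1|47).
(1|47) = 1. Collecting the sign factors: -1.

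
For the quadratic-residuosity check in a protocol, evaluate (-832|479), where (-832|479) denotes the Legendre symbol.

1

Reduce the numerator: -832 ≡ 126 (mod 479), so (-832|479) = (126|479).
Factor out 2: 126 = 2·63. Since 479 ≡ 7 (mod 8), (2|479) = +1. Now have (63|479).
Both 63 ≡ 3 and 479 ≡ 3 (mod 4), so reciprocity gives (63|479) = -(479|63). Reduce: 479 ≡ 38 (mod 63). Now have -(38|63).
Factor out 2: 38 = 2·19. Since 63 ≡ 7 (mod 8), (2|63) = +1. Now have -(19|63).
Both 19 ≡ 3 and 63 ≡ 3 (mod 4), so reciprocity gives (19|63) = -(63|19). Reduce: 63 ≡ 6 (mod 19). Now have (6|19).
Factor out 2: 6 = 2·3. Since 19 ≡ 3 (mod 8), (2|19) = -1. Now have -(3|19).
Both 3 ≡ 3 and 19 ≡ 3 (mod 4), so reciprocity gives (3|19) = -(19|3). Reduce: 19 ≡ 1 (mod 3). Now have (1|3).
(1|3) = 1. Collecting the sign factors: 1.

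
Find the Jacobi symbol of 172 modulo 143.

-1

Reduce the numerator: 172 ≡ 29 (mod 143), so (172/143) = (29/143).
29 ≡ 1 (mod 4), so quadratic reciprocity gives (29/143) = (143/29). Reduce: 143 ≡ 27 (mod 29). Now have (27/29).
29 ≡ 1 (mod 4), so quadratic reciprocity gives (27/29) = (29/27). Reduce: 29 ≡ 2 (mod 27). Now have (2/27).
Factor out 2: 2 = 2. Since 27 ≡ 3 (mod 8), (2/27) = -1. Now have -(1/27).
(1/27) = 1. Collecting the sign factors: -1.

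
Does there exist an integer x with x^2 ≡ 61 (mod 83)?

61 ≡ 1 (mod 4), so quadratic reciprocity gives (61|83) = (83|61). Reduce: 83 ≡ 22 (mod 61). Now have (22|61).
Factor out 2: 22 = 2·11. Since 61 ≡ 5 (mod 8), (2|61) = -1. Now have -(11|61).
61 ≡ 1 (mod 4), so quadratic reciprocity gives (11|61) = (61|11). Reduce: 61 ≡ 6 (mod 11). Now have -(6|11).
Factor out 2: 6 = 2·3. Since 11 ≡ 3 (mod 8), (2|11) = -1. Now have (3|11).
Both 3 ≡ 3 and 11 ≡ 3 (mod 4), so reciprocity gives (3|11) = -(11|3). Reduce: 11 ≡ 2 (mod 3). Now have -(2|3).
Factor out 2: 2 = 2. Since 3 ≡ 3 (mod 8), (2|3) = -1. Now have (1|3).
(1|3) = 1. Collecting the sign factors: 1.
(61|83) = 1, and 83 is prime, so 61 is a quadratic residue mod 83.

yes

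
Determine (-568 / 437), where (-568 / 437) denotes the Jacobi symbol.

(-568 / 437)
  = (306 / 437)    [-568 ≡ 306 mod 437]
  = -(153 / 437)    [437 ≡ 5 mod 8 ⇒ (2 / 437) = -1]
  = -(437 / 153)    [QR: 153 ≡ 1 mod 4, sign kept]
  = -(131 / 153)    [437 ≡ 131 mod 153]
  = -(153 / 131)    [QR: 153 ≡ 1 mod 4, sign kept]
  = -(22 / 131)    [153 ≡ 22 mod 131]
  = (11 / 131)    [131 ≡ 3 mod 8 ⇒ (2 / 131) = -1]
  = -(131 / 11)    [QR: both ≡ 3 mod 4, sign flips]
  = -(10 / 11)    [131 ≡ 10 mod 11]
  = (5 / 11)    [11 ≡ 3 mod 8 ⇒ (2 / 11) = -1]
  = (11 / 5)    [QR: 5 ≡ 1 mod 4, sign kept]
  = (1 / 5)    [11 ≡ 1 mod 5]
  = 1    [(1 / 5) = 1]

1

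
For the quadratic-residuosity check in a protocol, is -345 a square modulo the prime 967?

Pull out -1: (-345|967) = (-1|967)·(345|967). Since 967 ≡ 3 (mod 4), (-1|967) = -1. Now have -(345|967).
345 ≡ 1 (mod 4), so quadratic reciprocity gives (345|967) = (967|345). Reduce: 967 ≡ 277 (mod 345). Now have -(277|345).
277 ≡ 1 (mod 4), so quadratic reciprocity gives (277|345) = (345|277). Reduce: 345 ≡ 68 (mod 277). Now have -(68|277).
Factor out 2: 68 = 2^2·17. Since 277 ≡ 5 (mod 8), (2|277) = -1, and (2|277)^2 = +1. Now have -(17|277).
17 ≡ 1 (mod 4), so quadratic reciprocity gives (17|277) = (277|17). Reduce: 277 ≡ 5 (mod 17). Now have -(5|17).
5 ≡ 1 (mod 4), so quadratic reciprocity gives (5|17) = (17|5). Reduce: 17 ≡ 2 (mod 5). Now have -(2|5).
Factor out 2: 2 = 2. Since 5 ≡ 5 (mod 8), (2|5) = -1. Now have (1|5).
(1|5) = 1. Collecting the sign factors: 1.
The Legendre symbol is 1, so x^2 ≡ -345 (mod 967) has solution.

yes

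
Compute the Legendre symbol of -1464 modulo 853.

-1

Pull out -1: (-1464/853) = (-1/853)·(1464/853). Since 853 ≡ 1 (mod 4), (-1/853) = +1. Now have (1464/853).
Reduce the numerator: 1464 ≡ 611 (mod 853), so (1464/853) = (611/853).
853 ≡ 1 (mod 4), so quadratic reciprocity gives (611/853) = (853/611). Reduce: 853 ≡ 242 (mod 611). Now have (242/611).
Factor out 2: 242 = 2·121. Since 611 ≡ 3 (mod 8), (2/611) = -1. Now have -(121/611).
121 ≡ 1 (mod 4), so quadratic reciprocity gives (121/611) = (611/121). Reduce: 611 ≡ 6 (mod 121). Now have -(6/121).
Factor out 2: 6 = 2·3. Since 121 ≡ 1 (mod 8), (2/121) = +1. Now have -(3/121).
121 ≡ 1 (mod 4), so quadratic reciprocity gives (3/121) = (121/3). Reduce: 121 ≡ 1 (mod 3). Now have -(1/3).
(1/3) = 1. Collecting the sign factors: -1.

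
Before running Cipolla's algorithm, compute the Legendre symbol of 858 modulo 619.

1

(858|619)
  = (239|619)    [858 ≡ 239 mod 619]
  = -(619|239)    [QR: both ≡ 3 mod 4, sign flips]
  = -(141|239)    [619 ≡ 141 mod 239]
  = -(239|141)    [QR: 141 ≡ 1 mod 4, sign kept]
  = -(98|141)    [239 ≡ 98 mod 141]
  = (49|141)    [141 ≡ 5 mod 8 ⇒ (2|141) = -1]
  = (141|49)    [QR: 49 ≡ 1 mod 4, sign kept]
  = (43|49)    [141 ≡ 43 mod 49]
  = (49|43)    [QR: 49 ≡ 1 mod 4, sign kept]
  = (6|43)    [49 ≡ 6 mod 43]
  = -(3|43)    [43 ≡ 3 mod 8 ⇒ (2|43) = -1]
  = (43|3)    [QR: both ≡ 3 mod 4, sign flips]
  = (1|3)    [43 ≡ 1 mod 3]
  = 1    [(1|3) = 1]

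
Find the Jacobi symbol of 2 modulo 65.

1

(2/65)
  = (1/65)    [65 ≡ 1 mod 8 ⇒ (2/65) = +1]
  = 1    [(1/65) = 1]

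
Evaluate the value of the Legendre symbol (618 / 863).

(618 / 863)
  = (309 / 863)    [863 ≡ 7 mod 8 ⇒ (2 / 863) = +1]
  = (863 / 309)    [QR: 309 ≡ 1 mod 4, sign kept]
  = (245 / 309)    [863 ≡ 245 mod 309]
  = (309 / 245)    [QR: 245 ≡ 1 mod 4, sign kept]
  = (64 / 245)    [309 ≡ 64 mod 245]
  = (1 / 245)    [245 ≡ 5 mod 8 ⇒ (2 / 245)^6 = +1]
  = 1    [(1 / 245) = 1]

1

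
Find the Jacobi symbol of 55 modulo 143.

(55/143)
  = -(143/55)    [QR: both ≡ 3 mod 4, sign flips]
  = -(33/55)    [143 ≡ 33 mod 55]
  = -(55/33)    [QR: 33 ≡ 1 mod 4, sign kept]
  = -(22/33)    [55 ≡ 22 mod 33]
  = -(11/33)    [33 ≡ 1 mod 8 ⇒ (2/33) = +1]
  = -(33/11)    [QR: 33 ≡ 1 mod 4, sign kept]
  = -(0/11)    [33 ≡ 0 mod 11]
  = 0    [numerator 0, gcd > 1]

0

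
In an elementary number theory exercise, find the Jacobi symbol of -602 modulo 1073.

1

(-602 / 1073)
  = (471 / 1073)    [-602 ≡ 471 mod 1073]
  = (1073 / 471)    [QR: 1073 ≡ 1 mod 4, sign kept]
  = (131 / 471)    [1073 ≡ 131 mod 471]
  = -(471 / 131)    [QR: both ≡ 3 mod 4, sign flips]
  = -(78 / 131)    [471 ≡ 78 mod 131]
  = (39 / 131)    [131 ≡ 3 mod 8 ⇒ (2 / 131) = -1]
  = -(131 / 39)    [QR: both ≡ 3 mod 4, sign flips]
  = -(14 / 39)    [131 ≡ 14 mod 39]
  = -(7 / 39)    [39 ≡ 7 mod 8 ⇒ (2 / 39) = +1]
  = (39 / 7)    [QR: both ≡ 3 mod 4, sign flips]
  = (4 / 7)    [39 ≡ 4 mod 7]
  = (1 / 7)    [7 ≡ 7 mod 8 ⇒ (2 / 7)^2 = +1]
  = 1    [(1 / 7) = 1]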